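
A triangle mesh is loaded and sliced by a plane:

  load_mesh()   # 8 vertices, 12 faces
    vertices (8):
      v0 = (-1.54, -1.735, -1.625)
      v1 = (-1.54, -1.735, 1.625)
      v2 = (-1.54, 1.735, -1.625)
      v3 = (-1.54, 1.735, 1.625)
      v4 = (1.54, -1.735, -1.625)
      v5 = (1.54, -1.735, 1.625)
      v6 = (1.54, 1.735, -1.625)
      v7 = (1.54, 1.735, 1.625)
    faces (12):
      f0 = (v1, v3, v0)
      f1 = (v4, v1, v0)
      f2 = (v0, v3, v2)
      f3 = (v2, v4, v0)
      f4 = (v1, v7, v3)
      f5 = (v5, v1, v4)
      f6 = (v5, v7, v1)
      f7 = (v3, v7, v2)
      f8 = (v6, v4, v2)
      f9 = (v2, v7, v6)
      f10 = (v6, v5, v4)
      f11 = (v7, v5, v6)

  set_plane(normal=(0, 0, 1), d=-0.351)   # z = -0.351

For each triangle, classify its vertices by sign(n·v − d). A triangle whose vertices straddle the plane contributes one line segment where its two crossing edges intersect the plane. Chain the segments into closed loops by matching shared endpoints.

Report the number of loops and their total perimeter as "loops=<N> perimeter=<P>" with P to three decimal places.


loops=1 perimeter=13.100

Straddling triangles (8 of 12):
  (v1,v3,v0) [++-] → (-1.54, -0.37476, -0.351)–(-1.54, -1.735, -0.351)  len=1.3602
  (v4,v1,v0) [-+-] → (0.33264, -1.735, -0.351)–(-1.54, -1.735, -0.351)  len=1.8726
  (v0,v3,v2) [-+-] → (-1.54, -0.37476, -0.351)–(-1.54, 1.735, -0.351)  len=2.1098
  (v5,v1,v4) [++-] → (0.33264, -1.735, -0.351)–(1.54, -1.735, -0.351)  len=1.2074
  (v3,v7,v2) [++-] → (-0.33264, 1.735, -0.351)–(-1.54, 1.735, -0.351)  len=1.2074
  (v2,v7,v6) [-+-] → (-0.33264, 1.735, -0.351)–(1.54, 1.735, -0.351)  len=1.8726
  (v6,v5,v4) [-+-] → (1.54, 0.37476, -0.351)–(1.54, -1.735, -0.351)  len=2.1098
  (v7,v5,v6) [++-] → (1.54, 0.37476, -0.351)–(1.54, 1.735, -0.351)  len=1.3602

Chained into 1 loop(s):
  loop 1: 8 segments, perimeter = 13.1000
Total perimeter = 13.100


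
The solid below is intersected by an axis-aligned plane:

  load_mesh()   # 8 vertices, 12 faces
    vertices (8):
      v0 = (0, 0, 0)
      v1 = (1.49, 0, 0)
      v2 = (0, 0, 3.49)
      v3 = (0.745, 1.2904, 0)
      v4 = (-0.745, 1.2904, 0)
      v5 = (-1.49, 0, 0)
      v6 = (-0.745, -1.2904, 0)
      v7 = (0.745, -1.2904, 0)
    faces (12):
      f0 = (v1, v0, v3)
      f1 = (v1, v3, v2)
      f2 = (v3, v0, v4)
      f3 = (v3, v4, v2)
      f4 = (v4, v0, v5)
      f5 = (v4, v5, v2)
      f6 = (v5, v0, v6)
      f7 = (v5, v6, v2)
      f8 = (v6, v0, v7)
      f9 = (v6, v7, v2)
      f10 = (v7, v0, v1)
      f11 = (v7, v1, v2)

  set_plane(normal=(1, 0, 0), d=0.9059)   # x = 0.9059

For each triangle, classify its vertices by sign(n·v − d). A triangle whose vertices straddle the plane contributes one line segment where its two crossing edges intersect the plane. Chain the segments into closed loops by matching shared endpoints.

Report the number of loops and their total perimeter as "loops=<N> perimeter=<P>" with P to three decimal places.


Straddling triangles (4 of 12):
  (v1,v0,v3) [+--] → (0.9059, 0, 0)–(0.9059, 1.01171, 0)  len=1.0117
  (v1,v3,v2) [+--] → (0.9059, 1.01171, 0)–(0.9059, 0, 1.36813)  len=1.7016
  (v7,v0,v1) [--+] → (0.9059, 0, 0)–(0.9059, -1.01171, 0)  len=1.0117
  (v7,v1,v2) [-+-] → (0.9059, -1.01171, 0)–(0.9059, 0, 1.36813)  len=1.7016

Chained into 1 loop(s):
  loop 1: 4 segments, perimeter = 5.4265
Total perimeter = 5.427

loops=1 perimeter=5.427


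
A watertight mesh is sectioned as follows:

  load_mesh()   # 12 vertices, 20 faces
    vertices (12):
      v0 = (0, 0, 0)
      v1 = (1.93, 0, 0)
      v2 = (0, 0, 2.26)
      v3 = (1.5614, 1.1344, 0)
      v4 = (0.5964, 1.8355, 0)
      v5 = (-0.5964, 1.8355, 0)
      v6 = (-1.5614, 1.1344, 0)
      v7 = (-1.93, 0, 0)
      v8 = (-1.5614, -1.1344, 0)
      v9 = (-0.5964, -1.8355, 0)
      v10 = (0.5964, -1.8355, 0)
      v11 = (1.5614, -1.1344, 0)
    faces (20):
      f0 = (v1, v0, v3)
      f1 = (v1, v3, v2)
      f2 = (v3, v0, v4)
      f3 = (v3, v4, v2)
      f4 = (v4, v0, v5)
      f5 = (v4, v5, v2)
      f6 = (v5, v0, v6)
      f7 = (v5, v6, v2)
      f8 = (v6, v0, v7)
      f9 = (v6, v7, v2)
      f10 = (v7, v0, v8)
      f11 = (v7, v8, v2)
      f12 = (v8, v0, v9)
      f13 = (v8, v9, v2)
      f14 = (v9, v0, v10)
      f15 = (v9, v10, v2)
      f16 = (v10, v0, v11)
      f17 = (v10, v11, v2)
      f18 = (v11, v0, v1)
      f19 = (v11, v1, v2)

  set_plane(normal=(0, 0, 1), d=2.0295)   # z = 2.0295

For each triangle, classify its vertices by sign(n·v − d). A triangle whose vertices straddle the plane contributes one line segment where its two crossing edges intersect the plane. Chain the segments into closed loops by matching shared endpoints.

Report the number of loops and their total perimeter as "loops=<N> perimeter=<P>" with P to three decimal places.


Straddling triangles (10 of 20):
  (v1,v3,v2) [--+] → (0.159249, 0.115699, 2.0295)–(0.196843, 0, 2.0295)  len=0.1217
  (v3,v4,v2) [--+] → (0.0608275, 0.187205, 2.0295)–(0.159249, 0.115699, 2.0295)  len=0.1217
  (v4,v5,v2) [--+] → (-0.0608275, 0.187205, 2.0295)–(0.0608275, 0.187205, 2.0295)  len=0.1217
  (v5,v6,v2) [--+] → (-0.159249, 0.115699, 2.0295)–(-0.0608275, 0.187205, 2.0295)  len=0.1217
  (v6,v7,v2) [--+] → (-0.196843, 0, 2.0295)–(-0.159249, 0.115699, 2.0295)  len=0.1217
  (v7,v8,v2) [--+] → (-0.159249, -0.115699, 2.0295)–(-0.196843, 0, 2.0295)  len=0.1217
  (v8,v9,v2) [--+] → (-0.0608275, -0.187205, 2.0295)–(-0.159249, -0.115699, 2.0295)  len=0.1217
  (v9,v10,v2) [--+] → (0.0608275, -0.187205, 2.0295)–(-0.0608275, -0.187205, 2.0295)  len=0.1217
  (v10,v11,v2) [--+] → (0.159249, -0.115699, 2.0295)–(0.0608275, -0.187205, 2.0295)  len=0.1217
  (v11,v1,v2) [--+] → (0.196843, 0, 2.0295)–(0.159249, -0.115699, 2.0295)  len=0.1217

Chained into 1 loop(s):
  loop 1: 10 segments, perimeter = 1.2165
Total perimeter = 1.217

loops=1 perimeter=1.217


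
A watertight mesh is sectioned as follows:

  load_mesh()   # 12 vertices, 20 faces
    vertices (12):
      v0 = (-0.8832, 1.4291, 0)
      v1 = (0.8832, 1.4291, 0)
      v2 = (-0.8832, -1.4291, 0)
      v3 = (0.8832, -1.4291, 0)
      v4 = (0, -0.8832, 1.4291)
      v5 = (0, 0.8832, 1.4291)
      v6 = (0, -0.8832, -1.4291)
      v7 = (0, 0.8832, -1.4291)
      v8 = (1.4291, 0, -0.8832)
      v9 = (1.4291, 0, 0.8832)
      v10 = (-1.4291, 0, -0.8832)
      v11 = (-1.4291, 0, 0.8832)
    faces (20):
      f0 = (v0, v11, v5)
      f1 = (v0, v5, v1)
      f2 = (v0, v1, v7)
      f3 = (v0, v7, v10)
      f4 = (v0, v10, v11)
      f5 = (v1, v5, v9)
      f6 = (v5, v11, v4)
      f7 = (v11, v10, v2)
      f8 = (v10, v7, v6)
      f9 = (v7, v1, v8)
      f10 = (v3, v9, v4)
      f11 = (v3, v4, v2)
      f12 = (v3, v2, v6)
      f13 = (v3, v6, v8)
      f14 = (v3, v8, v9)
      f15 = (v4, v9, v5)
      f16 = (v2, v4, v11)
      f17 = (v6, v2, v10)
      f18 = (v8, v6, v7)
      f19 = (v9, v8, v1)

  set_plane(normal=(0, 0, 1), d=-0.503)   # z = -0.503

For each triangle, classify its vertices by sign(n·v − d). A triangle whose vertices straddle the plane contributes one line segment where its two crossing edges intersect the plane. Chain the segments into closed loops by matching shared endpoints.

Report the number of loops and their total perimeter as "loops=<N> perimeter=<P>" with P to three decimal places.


Straddling triangles (10 of 20):
  (v0,v1,v7) [++-] → (0.57234, 1.23696, -0.503)–(-0.57234, 1.23696, -0.503)  len=1.1447
  (v0,v7,v10) [+--] → (-0.57234, 1.23696, -0.503)–(-1.1941, 0.615199, -0.503)  len=0.8793
  (v0,v10,v11) [+-+] → (-1.1941, 0.615199, -0.503)–(-1.4291, 0, -0.503)  len=0.6586
  (v11,v10,v2) [+-+] → (-1.4291, 0, -0.503)–(-1.1941, -0.615199, -0.503)  len=0.6586
  (v7,v1,v8) [-+-] → (0.57234, 1.23696, -0.503)–(1.1941, 0.615199, -0.503)  len=0.8793
  (v3,v2,v6) [++-] → (-0.57234, -1.23696, -0.503)–(0.57234, -1.23696, -0.503)  len=1.1447
  (v3,v6,v8) [+--] → (0.57234, -1.23696, -0.503)–(1.1941, -0.615199, -0.503)  len=0.8793
  (v3,v8,v9) [+-+] → (1.1941, -0.615199, -0.503)–(1.4291, 0, -0.503)  len=0.6586
  (v6,v2,v10) [-+-] → (-0.57234, -1.23696, -0.503)–(-1.1941, -0.615199, -0.503)  len=0.8793
  (v9,v8,v1) [+-+] → (1.4291, 0, -0.503)–(1.1941, 0.615199, -0.503)  len=0.6586

Chained into 1 loop(s):
  loop 1: 10 segments, perimeter = 8.4408
Total perimeter = 8.441

loops=1 perimeter=8.441


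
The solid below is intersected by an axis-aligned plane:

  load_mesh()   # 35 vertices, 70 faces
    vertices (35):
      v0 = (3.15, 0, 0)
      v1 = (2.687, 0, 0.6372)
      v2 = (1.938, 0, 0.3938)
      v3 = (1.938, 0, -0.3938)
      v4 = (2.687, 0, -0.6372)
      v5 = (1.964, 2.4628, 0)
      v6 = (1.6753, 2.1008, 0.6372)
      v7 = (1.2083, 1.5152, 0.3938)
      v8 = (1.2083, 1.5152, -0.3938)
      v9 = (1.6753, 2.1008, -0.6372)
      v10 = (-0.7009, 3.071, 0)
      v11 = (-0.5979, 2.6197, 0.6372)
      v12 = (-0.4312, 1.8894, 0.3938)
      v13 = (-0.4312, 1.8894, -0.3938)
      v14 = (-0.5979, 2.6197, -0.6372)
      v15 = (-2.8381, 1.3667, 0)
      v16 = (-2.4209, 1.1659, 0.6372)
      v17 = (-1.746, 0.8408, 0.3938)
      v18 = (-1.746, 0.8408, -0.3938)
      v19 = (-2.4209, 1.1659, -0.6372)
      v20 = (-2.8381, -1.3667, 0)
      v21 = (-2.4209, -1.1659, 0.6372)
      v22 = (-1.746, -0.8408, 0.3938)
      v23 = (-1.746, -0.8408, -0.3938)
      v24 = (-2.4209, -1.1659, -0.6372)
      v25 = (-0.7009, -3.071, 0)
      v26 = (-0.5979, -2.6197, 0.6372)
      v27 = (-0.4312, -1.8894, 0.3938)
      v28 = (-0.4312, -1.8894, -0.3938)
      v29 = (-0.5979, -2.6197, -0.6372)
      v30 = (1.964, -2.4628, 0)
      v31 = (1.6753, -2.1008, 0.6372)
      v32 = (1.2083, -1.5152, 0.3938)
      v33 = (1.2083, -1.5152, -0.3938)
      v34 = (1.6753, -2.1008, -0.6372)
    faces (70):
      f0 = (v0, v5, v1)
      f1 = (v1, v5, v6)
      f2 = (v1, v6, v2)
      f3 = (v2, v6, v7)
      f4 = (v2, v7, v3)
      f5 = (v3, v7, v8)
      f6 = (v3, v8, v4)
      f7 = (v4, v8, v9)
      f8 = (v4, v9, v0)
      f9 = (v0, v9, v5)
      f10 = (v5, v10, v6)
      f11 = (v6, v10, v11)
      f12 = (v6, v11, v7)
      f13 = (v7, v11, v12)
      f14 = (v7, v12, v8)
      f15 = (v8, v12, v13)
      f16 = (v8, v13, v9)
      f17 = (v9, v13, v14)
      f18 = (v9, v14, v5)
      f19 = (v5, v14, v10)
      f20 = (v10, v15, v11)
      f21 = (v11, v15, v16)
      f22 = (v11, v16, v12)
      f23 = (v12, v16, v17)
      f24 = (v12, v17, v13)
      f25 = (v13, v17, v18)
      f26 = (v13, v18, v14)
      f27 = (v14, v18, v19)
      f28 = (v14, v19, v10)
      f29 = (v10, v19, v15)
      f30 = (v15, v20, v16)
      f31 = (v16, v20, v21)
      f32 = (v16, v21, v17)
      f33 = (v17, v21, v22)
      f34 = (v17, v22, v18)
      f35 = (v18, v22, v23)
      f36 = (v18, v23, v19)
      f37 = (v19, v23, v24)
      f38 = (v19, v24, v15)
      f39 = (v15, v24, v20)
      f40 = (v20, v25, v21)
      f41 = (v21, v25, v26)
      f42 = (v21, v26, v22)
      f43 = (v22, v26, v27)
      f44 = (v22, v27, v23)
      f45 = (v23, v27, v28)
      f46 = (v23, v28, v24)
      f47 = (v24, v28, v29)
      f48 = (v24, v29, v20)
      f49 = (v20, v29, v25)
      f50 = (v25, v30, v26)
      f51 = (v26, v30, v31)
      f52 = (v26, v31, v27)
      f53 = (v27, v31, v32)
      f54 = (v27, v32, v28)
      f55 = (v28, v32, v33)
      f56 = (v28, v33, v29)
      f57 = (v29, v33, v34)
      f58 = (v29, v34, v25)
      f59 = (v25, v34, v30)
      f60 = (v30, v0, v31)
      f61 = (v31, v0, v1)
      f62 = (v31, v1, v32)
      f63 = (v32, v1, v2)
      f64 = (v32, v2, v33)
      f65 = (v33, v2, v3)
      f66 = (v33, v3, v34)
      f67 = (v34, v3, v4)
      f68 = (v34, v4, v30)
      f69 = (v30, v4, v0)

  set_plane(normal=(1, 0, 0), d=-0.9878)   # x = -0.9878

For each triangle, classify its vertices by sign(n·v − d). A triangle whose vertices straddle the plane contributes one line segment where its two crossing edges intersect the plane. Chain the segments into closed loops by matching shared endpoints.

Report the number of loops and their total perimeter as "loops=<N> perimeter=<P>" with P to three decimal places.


loops=2 perimeter=8.487

Straddling triangles (20 of 70):
  (v10,v15,v11) [+-+] → (-0.9878, 2.84221, 0)–(-0.9878, 2.40162, 0.526297)  len=0.6864
  (v11,v15,v16) [+--] → (-0.9878, 2.40162, 0.526297)–(-0.9878, 2.30876, 0.6372)  len=0.1446
  (v11,v16,v12) [+-+] → (-0.9878, 2.30876, 0.6372)–(-0.9878, 1.68701, 0.461889)  len=0.6460
  (v12,v16,v17) [+--] → (-0.9878, 1.68701, 0.461889)–(-0.9878, 1.44549, 0.3938)  len=0.2509
  (v12,v17,v13) [+-+] → (-0.9878, 1.44549, 0.3938)–(-0.9878, 1.44549, -0.0603819)  len=0.4542
  (v13,v17,v18) [+--] → (-0.9878, 1.44549, -0.0603819)–(-0.9878, 1.44549, -0.3938)  len=0.3334
  (v13,v18,v14) [+-+] → (-0.9878, 1.44549, -0.3938)–(-0.9878, 2.01558, -0.55454)  len=0.5923
  (v14,v18,v19) [+--] → (-0.9878, 2.01558, -0.55454)–(-0.9878, 2.30876, -0.6372)  len=0.3046
  (v14,v19,v10) [+-+] → (-0.9878, 2.30876, -0.6372)–(-0.9878, 2.75322, -0.106286)  len=0.6924
  (v10,v19,v15) [+--] → (-0.9878, 2.75322, -0.106286)–(-0.9878, 2.84221, 0)  len=0.1386
  (v20,v25,v21) [-+-] → (-0.9878, -2.84221, 0)–(-0.9878, -2.75322, 0.106286)  len=0.1386
  (v21,v25,v26) [-++] → (-0.9878, -2.75322, 0.106286)–(-0.9878, -2.30876, 0.6372)  len=0.6924
  (v21,v26,v22) [-+-] → (-0.9878, -2.30876, 0.6372)–(-0.9878, -2.01558, 0.55454)  len=0.3046
  (v22,v26,v27) [-++] → (-0.9878, -2.01558, 0.55454)–(-0.9878, -1.44549, 0.3938)  len=0.5923
  (v22,v27,v23) [-+-] → (-0.9878, -1.44549, 0.3938)–(-0.9878, -1.44549, 0.0603819)  len=0.3334
  (v23,v27,v28) [-++] → (-0.9878, -1.44549, 0.0603819)–(-0.9878, -1.44549, -0.3938)  len=0.4542
  (v23,v28,v24) [-+-] → (-0.9878, -1.44549, -0.3938)–(-0.9878, -1.68701, -0.461889)  len=0.2509
  (v24,v28,v29) [-++] → (-0.9878, -1.68701, -0.461889)–(-0.9878, -2.30876, -0.6372)  len=0.6460
  (v24,v29,v20) [-+-] → (-0.9878, -2.30876, -0.6372)–(-0.9878, -2.40162, -0.526297)  len=0.1446
  (v20,v29,v25) [-++] → (-0.9878, -2.40162, -0.526297)–(-0.9878, -2.84221, 0)  len=0.6864

Chained into 2 loop(s):
  loop 1: 10 segments, perimeter = 4.2435
  loop 2: 10 segments, perimeter = 4.2435
Total perimeter = 8.487


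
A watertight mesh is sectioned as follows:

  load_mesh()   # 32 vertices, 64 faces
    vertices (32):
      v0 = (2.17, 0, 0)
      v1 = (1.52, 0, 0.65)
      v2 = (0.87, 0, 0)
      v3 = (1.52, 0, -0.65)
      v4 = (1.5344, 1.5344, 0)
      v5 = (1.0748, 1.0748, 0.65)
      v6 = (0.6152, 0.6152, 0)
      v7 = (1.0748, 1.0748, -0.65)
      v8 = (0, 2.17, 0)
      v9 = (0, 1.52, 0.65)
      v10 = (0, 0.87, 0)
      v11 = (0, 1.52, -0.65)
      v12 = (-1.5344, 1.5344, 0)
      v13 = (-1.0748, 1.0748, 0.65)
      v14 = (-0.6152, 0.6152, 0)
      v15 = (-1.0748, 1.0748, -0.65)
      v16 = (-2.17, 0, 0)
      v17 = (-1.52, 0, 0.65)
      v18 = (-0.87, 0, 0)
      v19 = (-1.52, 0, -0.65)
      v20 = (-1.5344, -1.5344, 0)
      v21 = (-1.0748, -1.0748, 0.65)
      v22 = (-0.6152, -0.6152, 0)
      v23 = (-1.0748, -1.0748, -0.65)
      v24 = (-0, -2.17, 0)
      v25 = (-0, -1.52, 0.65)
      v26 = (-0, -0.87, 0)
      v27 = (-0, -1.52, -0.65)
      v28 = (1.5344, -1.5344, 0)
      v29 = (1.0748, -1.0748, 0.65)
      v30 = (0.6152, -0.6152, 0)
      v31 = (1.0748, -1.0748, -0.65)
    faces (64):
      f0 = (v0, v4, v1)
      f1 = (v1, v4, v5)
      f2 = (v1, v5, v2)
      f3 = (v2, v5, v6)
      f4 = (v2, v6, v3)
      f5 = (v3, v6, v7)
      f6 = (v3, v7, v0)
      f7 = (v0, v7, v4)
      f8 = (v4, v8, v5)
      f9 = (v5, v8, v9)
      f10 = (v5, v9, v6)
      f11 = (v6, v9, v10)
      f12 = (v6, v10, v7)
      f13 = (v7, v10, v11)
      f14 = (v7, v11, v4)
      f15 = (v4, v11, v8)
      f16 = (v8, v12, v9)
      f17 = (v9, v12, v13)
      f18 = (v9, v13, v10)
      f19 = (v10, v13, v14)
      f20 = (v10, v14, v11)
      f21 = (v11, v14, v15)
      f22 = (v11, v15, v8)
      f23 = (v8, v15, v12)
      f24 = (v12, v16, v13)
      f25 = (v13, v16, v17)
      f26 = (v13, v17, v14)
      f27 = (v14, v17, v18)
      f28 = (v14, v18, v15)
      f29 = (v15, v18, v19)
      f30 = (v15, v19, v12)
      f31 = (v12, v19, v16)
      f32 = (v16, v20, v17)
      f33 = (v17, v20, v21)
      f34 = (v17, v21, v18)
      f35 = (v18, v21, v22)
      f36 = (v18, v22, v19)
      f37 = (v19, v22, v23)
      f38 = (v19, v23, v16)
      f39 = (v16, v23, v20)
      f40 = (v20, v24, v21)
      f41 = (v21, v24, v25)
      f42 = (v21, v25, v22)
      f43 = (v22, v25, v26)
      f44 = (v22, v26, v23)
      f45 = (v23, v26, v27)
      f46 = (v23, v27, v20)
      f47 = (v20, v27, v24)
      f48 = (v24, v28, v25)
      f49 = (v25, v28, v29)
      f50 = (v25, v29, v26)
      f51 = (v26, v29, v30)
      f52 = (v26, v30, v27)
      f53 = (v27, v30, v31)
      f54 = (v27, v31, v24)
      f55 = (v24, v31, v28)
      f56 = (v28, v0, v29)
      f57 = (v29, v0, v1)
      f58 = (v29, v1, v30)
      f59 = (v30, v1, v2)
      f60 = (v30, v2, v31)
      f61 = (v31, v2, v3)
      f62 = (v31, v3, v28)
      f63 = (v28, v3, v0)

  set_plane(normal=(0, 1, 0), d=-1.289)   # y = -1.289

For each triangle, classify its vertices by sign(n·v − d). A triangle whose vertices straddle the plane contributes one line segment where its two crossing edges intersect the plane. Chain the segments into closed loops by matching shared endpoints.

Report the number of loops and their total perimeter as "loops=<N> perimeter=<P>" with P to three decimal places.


loops=1 perimeter=7.544

Straddling triangles (18 of 64):
  (v16,v20,v17) [+-+] → (-1.63605, -1.289, 0)–(-1.5321, -1.289, 0.103956)  len=0.1470
  (v17,v20,v21) [+-+] → (-1.5321, -1.289, 0.103956)–(-1.289, -1.289, 0.347063)  len=0.3438
  (v16,v23,v20) [++-] → (-1.289, -1.289, -0.347063)–(-1.63605, -1.289, 0)  len=0.4908
  (v20,v24,v21) [--+] → (-0.86459, -1.289, 0.522873)–(-1.289, -1.289, 0.347063)  len=0.4594
  (v21,v24,v25) [+--] → (-0.86459, -1.289, 0.522873)–(-0.557679, -1.289, 0.65)  len=0.3322
  (v21,v25,v22) [+-+] → (-0.557679, -1.289, 0.65)–(-0.157064, -1.289, 0.484052)  len=0.4336
  (v22,v25,v26) [+-+] → (-0.157064, -1.289, 0.484052)–(0, -1.289, 0.419)  len=0.1700
  (v23,v26,v27) [++-] → (0, -1.289, -0.419)–(-0.557679, -1.289, -0.65)  len=0.6036
  (v23,v27,v20) [+--] → (-0.557679, -1.289, -0.65)–(-1.289, -1.289, -0.347063)  len=0.7916
  (v25,v28,v29) [--+] → (1.289, -1.289, 0.347063)–(0.557679, -1.289, 0.65)  len=0.7916
  (v25,v29,v26) [-++] → (0.557679, -1.289, 0.65)–(0, -1.289, 0.419)  len=0.6036
  (v26,v30,v27) [++-] → (0.157064, -1.289, -0.484052)–(0, -1.289, -0.419)  len=0.1700
  (v27,v30,v31) [-++] → (0.157064, -1.289, -0.484052)–(0.557679, -1.289, -0.65)  len=0.4336
  (v27,v31,v24) [-+-] → (0.557679, -1.289, -0.65)–(0.86459, -1.289, -0.522873)  len=0.3322
  (v24,v31,v28) [-+-] → (0.86459, -1.289, -0.522873)–(1.289, -1.289, -0.347063)  len=0.4594
  (v28,v0,v29) [-++] → (1.63605, -1.289, 0)–(1.289, -1.289, 0.347063)  len=0.4908
  (v31,v3,v28) [++-] → (1.5321, -1.289, -0.103956)–(1.289, -1.289, -0.347063)  len=0.3438
  (v28,v3,v0) [-++] → (1.5321, -1.289, -0.103956)–(1.63605, -1.289, 0)  len=0.1470

Chained into 1 loop(s):
  loop 1: 18 segments, perimeter = 7.5441
Total perimeter = 7.544


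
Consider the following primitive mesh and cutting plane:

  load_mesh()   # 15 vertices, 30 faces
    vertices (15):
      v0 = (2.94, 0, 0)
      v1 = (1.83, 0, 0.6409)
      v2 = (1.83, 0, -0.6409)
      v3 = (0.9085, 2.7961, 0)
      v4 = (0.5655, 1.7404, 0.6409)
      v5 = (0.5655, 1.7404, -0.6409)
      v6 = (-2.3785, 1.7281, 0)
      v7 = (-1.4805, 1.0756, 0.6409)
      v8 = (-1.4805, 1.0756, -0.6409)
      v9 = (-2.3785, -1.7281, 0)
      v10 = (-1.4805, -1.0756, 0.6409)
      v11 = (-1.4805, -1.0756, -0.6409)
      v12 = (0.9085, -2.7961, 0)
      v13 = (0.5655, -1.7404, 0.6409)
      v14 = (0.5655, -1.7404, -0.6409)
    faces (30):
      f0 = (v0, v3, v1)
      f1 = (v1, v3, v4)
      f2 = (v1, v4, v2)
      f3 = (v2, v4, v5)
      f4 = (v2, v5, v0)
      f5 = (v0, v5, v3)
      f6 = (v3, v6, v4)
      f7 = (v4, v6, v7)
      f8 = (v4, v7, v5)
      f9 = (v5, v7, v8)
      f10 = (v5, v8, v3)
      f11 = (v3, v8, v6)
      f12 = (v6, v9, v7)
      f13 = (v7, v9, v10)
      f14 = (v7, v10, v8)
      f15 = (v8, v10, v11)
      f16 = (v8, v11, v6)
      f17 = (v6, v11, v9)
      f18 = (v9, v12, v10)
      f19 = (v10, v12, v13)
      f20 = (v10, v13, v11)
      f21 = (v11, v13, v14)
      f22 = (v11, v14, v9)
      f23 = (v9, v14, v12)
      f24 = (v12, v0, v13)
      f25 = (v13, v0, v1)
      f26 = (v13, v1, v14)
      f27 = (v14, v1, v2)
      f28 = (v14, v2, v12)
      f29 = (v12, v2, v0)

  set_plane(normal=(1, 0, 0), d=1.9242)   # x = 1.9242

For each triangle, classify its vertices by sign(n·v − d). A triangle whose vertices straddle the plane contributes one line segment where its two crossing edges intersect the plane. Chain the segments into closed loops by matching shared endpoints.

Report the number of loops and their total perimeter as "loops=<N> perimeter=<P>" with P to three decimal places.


loops=1 perimeter=6.065

Straddling triangles (6 of 30):
  (v0,v3,v1) [+--] → (1.9242, 1.39812, 0)–(1.9242, 0, 0.58651)  len=1.5162
  (v2,v5,v0) [--+] → (1.9242, 0.744535, -0.274174)–(1.9242, 0, -0.58651)  len=0.8074
  (v0,v5,v3) [+--] → (1.9242, 0.744535, -0.274174)–(1.9242, 1.39812, 0)  len=0.7088
  (v12,v0,v13) [-+-] → (1.9242, -1.39812, 0)–(1.9242, -0.744535, 0.274174)  len=0.7088
  (v13,v0,v1) [-+-] → (1.9242, -0.744535, 0.274174)–(1.9242, 0, 0.58651)  len=0.8074
  (v12,v2,v0) [--+] → (1.9242, 0, -0.58651)–(1.9242, -1.39812, 0)  len=1.5162

Chained into 1 loop(s):
  loop 1: 6 segments, perimeter = 6.0646
Total perimeter = 6.065


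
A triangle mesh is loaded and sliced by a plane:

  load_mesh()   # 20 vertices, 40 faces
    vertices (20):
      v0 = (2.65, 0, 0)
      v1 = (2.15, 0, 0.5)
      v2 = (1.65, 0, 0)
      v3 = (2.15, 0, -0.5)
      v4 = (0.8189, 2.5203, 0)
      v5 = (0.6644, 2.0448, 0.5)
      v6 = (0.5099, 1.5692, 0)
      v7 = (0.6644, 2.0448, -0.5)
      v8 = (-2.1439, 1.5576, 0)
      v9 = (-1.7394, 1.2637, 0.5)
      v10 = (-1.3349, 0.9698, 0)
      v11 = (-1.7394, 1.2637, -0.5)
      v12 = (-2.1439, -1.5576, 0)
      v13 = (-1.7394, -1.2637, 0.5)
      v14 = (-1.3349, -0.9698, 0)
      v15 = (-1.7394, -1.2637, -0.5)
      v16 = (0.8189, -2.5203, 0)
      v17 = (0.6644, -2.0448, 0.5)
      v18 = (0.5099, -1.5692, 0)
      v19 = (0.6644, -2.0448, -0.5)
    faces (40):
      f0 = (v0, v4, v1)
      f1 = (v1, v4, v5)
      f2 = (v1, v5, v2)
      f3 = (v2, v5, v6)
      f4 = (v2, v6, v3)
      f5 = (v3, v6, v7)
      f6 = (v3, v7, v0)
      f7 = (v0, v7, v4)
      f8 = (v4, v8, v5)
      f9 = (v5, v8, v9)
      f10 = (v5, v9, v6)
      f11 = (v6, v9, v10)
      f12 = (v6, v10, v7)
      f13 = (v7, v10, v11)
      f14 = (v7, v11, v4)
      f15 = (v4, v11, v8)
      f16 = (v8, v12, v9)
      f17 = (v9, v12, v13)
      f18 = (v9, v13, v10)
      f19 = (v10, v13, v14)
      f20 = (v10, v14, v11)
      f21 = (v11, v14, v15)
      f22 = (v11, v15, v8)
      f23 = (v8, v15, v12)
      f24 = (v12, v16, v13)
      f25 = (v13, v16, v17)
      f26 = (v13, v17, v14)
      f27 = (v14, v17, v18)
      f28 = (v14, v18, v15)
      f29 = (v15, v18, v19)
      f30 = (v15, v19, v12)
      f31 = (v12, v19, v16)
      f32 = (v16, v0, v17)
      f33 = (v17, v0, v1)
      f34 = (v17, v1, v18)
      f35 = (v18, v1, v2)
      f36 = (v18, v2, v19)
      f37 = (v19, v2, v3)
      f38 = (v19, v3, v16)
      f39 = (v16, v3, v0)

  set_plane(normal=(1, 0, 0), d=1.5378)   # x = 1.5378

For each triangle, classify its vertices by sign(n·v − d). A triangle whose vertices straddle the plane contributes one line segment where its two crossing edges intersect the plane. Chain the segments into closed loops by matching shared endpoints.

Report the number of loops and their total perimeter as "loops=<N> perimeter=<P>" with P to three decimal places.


Straddling triangles (16 of 40):
  (v0,v4,v1) [+-+] → (1.5378, 1.53082, 0)–(1.5378, 1.15914, 0.27004)  len=0.4594
  (v1,v4,v5) [+--] → (1.5378, 1.15914, 0.27004)–(1.5378, 0.84264, 0.5)  len=0.3912
  (v1,v5,v2) [+-+] → (1.5378, 0.84264, 0.5)–(1.5378, 0.232779, 0.0569196)  len=0.7538
  (v2,v5,v6) [+--] → (1.5378, 0.232779, 0.0569196)–(1.5378, 0.154429, 0)  len=0.0968
  (v2,v6,v3) [+-+] → (1.5378, 0.154429, 0)–(1.5378, 0.585735, -0.313365)  len=0.5331
  (v3,v6,v7) [+--] → (1.5378, 0.585735, -0.313365)–(1.5378, 0.84264, -0.5)  len=0.3175
  (v3,v7,v0) [+-+] → (1.5378, 0.84264, -0.5)–(1.5378, 1.14536, -0.280066)  len=0.3742
  (v0,v7,v4) [+--] → (1.5378, 1.14536, -0.280066)–(1.5378, 1.53082, 0)  len=0.4765
  (v16,v0,v17) [-+-] → (1.5378, -1.53082, 0)–(1.5378, -1.14536, 0.280066)  len=0.4765
  (v17,v0,v1) [-++] → (1.5378, -1.14536, 0.280066)–(1.5378, -0.84264, 0.5)  len=0.3742
  (v17,v1,v18) [-+-] → (1.5378, -0.84264, 0.5)–(1.5378, -0.585735, 0.313365)  len=0.3175
  (v18,v1,v2) [-++] → (1.5378, -0.585735, 0.313365)–(1.5378, -0.154429, 0)  len=0.5331
  (v18,v2,v19) [-+-] → (1.5378, -0.154429, 0)–(1.5378, -0.232779, -0.0569196)  len=0.0968
  (v19,v2,v3) [-++] → (1.5378, -0.232779, -0.0569196)–(1.5378, -0.84264, -0.5)  len=0.7538
  (v19,v3,v16) [-+-] → (1.5378, -0.84264, -0.5)–(1.5378, -1.15914, -0.27004)  len=0.3912
  (v16,v3,v0) [-++] → (1.5378, -1.15914, -0.27004)–(1.5378, -1.53082, 0)  len=0.4594

Chained into 2 loop(s):
  loop 1: 8 segments, perimeter = 3.4026
  loop 2: 8 segments, perimeter = 3.4026
Total perimeter = 6.805

loops=2 perimeter=6.805


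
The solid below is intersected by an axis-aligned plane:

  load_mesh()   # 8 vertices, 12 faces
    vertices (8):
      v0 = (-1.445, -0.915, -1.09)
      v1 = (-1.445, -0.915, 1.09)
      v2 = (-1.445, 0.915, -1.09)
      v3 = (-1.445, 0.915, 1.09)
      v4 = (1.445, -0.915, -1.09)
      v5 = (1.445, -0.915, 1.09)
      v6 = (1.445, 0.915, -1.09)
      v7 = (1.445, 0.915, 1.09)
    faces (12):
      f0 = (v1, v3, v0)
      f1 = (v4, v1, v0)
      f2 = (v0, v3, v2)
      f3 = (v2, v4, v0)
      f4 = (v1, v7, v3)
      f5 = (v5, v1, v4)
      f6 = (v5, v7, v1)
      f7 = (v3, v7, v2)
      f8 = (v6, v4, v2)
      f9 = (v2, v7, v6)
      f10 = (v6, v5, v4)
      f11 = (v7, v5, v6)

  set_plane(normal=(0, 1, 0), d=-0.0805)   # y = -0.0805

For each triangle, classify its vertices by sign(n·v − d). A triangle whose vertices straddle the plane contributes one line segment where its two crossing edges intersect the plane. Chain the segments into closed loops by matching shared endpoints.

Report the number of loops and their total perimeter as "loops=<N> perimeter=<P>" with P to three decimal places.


Straddling triangles (8 of 12):
  (v1,v3,v0) [-+-] → (-1.445, -0.0805, 1.09)–(-1.445, -0.0805, -0.0958962)  len=1.1859
  (v0,v3,v2) [-++] → (-1.445, -0.0805, -0.0958962)–(-1.445, -0.0805, -1.09)  len=0.9941
  (v2,v4,v0) [+--] → (0.127128, -0.0805, -1.09)–(-1.445, -0.0805, -1.09)  len=1.5721
  (v1,v7,v3) [-++] → (-0.127128, -0.0805, 1.09)–(-1.445, -0.0805, 1.09)  len=1.3179
  (v5,v7,v1) [-+-] → (1.445, -0.0805, 1.09)–(-0.127128, -0.0805, 1.09)  len=1.5721
  (v6,v4,v2) [+-+] → (1.445, -0.0805, -1.09)–(0.127128, -0.0805, -1.09)  len=1.3179
  (v6,v5,v4) [+--] → (1.445, -0.0805, 0.0958962)–(1.445, -0.0805, -1.09)  len=1.1859
  (v7,v5,v6) [+-+] → (1.445, -0.0805, 1.09)–(1.445, -0.0805, 0.0958962)  len=0.9941

Chained into 1 loop(s):
  loop 1: 8 segments, perimeter = 10.1400
Total perimeter = 10.140

loops=1 perimeter=10.140


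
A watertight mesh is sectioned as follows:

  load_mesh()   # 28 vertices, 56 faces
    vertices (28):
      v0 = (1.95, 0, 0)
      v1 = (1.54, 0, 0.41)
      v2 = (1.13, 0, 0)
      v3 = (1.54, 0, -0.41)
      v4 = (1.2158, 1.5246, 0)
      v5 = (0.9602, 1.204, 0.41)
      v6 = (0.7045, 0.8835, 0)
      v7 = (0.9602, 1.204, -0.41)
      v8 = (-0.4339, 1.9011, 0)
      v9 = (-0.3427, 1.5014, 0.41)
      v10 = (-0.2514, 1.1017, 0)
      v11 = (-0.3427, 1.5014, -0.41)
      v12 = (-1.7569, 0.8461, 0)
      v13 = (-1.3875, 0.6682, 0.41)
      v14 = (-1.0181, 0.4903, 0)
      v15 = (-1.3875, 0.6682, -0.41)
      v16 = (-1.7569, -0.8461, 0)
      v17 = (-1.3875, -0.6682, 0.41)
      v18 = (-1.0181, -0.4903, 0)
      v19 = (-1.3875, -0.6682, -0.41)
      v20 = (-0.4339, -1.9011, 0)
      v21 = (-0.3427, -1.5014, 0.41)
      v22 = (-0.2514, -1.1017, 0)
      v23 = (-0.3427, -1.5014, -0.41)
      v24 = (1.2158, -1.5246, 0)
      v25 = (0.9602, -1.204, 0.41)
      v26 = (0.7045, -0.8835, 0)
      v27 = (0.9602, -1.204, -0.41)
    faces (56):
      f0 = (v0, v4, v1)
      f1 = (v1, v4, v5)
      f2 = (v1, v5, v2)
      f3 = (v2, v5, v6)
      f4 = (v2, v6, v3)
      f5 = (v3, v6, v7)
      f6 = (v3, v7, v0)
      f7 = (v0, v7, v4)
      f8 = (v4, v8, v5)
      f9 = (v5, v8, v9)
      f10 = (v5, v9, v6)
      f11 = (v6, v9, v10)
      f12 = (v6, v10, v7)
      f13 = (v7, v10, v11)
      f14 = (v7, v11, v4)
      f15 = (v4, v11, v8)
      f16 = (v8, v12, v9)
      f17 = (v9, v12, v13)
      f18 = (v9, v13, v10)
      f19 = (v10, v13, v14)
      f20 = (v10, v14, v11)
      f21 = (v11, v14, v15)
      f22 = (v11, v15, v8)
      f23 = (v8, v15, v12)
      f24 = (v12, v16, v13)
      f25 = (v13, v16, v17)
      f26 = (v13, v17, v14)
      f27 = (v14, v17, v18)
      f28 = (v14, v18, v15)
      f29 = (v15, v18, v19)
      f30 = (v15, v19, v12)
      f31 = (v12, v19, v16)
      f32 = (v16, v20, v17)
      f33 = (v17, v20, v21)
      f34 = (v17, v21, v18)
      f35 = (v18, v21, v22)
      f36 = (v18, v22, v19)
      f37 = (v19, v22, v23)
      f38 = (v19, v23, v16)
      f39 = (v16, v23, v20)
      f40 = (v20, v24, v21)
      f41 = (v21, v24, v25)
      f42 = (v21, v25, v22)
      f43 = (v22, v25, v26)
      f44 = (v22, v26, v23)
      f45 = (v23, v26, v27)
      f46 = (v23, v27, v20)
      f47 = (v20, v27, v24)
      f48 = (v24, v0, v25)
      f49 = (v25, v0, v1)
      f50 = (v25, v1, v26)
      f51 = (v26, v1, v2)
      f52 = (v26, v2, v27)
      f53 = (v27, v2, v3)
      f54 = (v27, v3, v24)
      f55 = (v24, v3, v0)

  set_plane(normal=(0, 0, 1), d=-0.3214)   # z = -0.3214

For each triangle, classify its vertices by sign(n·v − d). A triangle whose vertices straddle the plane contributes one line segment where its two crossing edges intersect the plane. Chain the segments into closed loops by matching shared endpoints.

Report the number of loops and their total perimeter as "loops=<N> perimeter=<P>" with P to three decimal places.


loops=2 perimeter=18.709

Straddling triangles (28 of 56):
  (v2,v6,v3) [++-] → (1.35945, 0.190922, -0.3214)–(1.4514, 0, -0.3214)  len=0.2119
  (v3,v6,v7) [-+-] → (1.35945, 0.190922, -0.3214)–(0.904944, 1.13474, -0.3214)  len=1.0476
  (v3,v7,v0) [--+] → (1.17409, 0.943819, -0.3214)–(1.6286, 0, -0.3214)  len=1.0476
  (v0,v7,v4) [+-+] → (1.17409, 0.943819, -0.3214)–(1.01543, 1.27328, -0.3214)  len=0.3657
  (v6,v10,v7) [++-] → (0.698376, 1.18189, -0.3214)–(0.904944, 1.13474, -0.3214)  len=0.2119
  (v7,v10,v11) [-+-] → (0.698376, 1.18189, -0.3214)–(-0.32297, 1.41503, -0.3214)  len=1.0476
  (v7,v11,v4) [--+] → (-0.00591195, 1.50641, -0.3214)–(1.01543, 1.27328, -0.3214)  len=1.0476
  (v4,v11,v8) [+-+] → (-0.00591195, 1.50641, -0.3214)–(-0.362408, 1.58777, -0.3214)  len=0.3657
  (v10,v14,v11) [++-] → (-0.488652, 1.2829, -0.3214)–(-0.32297, 1.41503, -0.3214)  len=0.2119
  (v11,v14,v15) [-+-] → (-0.488652, 1.2829, -0.3214)–(-1.30767, 0.629756, -0.3214)  len=1.0476
  (v11,v15,v8) [--+] → (-1.18143, 0.934627, -0.3214)–(-0.362408, 1.58777, -0.3214)  len=1.0476
  (v8,v15,v12) [+-+] → (-1.18143, 0.934627, -0.3214)–(-1.46733, 0.706644, -0.3214)  len=0.3657
  (v14,v18,v15) [++-] → (-1.30767, 0.417851, -0.3214)–(-1.30767, 0.629756, -0.3214)  len=0.2119
  (v15,v18,v19) [-+-] → (-1.30767, 0.417851, -0.3214)–(-1.30767, -0.629756, -0.3214)  len=1.0476
  (v15,v19,v12) [--+] → (-1.46733, -0.340963, -0.3214)–(-1.46733, 0.706644, -0.3214)  len=1.0476
  (v12,v19,v16) [+-+] → (-1.46733, -0.340963, -0.3214)–(-1.46733, -0.706644, -0.3214)  len=0.3657
  (v18,v22,v19) [++-] → (-1.14199, -0.761878, -0.3214)–(-1.30767, -0.629756, -0.3214)  len=0.2119
  (v19,v22,v23) [-+-] → (-1.14199, -0.761878, -0.3214)–(-0.32297, -1.41503, -0.3214)  len=1.0476
  (v19,v23,v16) [--+] → (-0.648305, -1.35979, -0.3214)–(-1.46733, -0.706644, -0.3214)  len=1.0476
  (v16,v23,v20) [+-+] → (-0.648305, -1.35979, -0.3214)–(-0.362408, -1.58777, -0.3214)  len=0.3657
  (v22,v26,v23) [++-] → (-0.116403, -1.36787, -0.3214)–(-0.32297, -1.41503, -0.3214)  len=0.2119
  (v23,v26,v27) [-+-] → (-0.116403, -1.36787, -0.3214)–(0.904944, -1.13474, -0.3214)  len=1.0476
  (v23,v27,v20) [--+] → (0.658938, -1.35464, -0.3214)–(-0.362408, -1.58777, -0.3214)  len=1.0476
  (v20,v27,v24) [+-+] → (0.658938, -1.35464, -0.3214)–(1.01543, -1.27328, -0.3214)  len=0.3657
  (v26,v2,v27) [++-] → (0.996893, -0.943819, -0.3214)–(0.904944, -1.13474, -0.3214)  len=0.2119
  (v27,v2,v3) [-+-] → (0.996893, -0.943819, -0.3214)–(1.4514, 0, -0.3214)  len=1.0476
  (v27,v3,v24) [--+] → (1.46994, -0.329462, -0.3214)–(1.01543, -1.27328, -0.3214)  len=1.0476
  (v24,v3,v0) [+-+] → (1.46994, -0.329462, -0.3214)–(1.6286, 0, -0.3214)  len=0.3657

Chained into 2 loop(s):
  loop 1: 14 segments, perimeter = 8.8164
  loop 2: 14 segments, perimeter = 9.8928
Total perimeter = 18.709


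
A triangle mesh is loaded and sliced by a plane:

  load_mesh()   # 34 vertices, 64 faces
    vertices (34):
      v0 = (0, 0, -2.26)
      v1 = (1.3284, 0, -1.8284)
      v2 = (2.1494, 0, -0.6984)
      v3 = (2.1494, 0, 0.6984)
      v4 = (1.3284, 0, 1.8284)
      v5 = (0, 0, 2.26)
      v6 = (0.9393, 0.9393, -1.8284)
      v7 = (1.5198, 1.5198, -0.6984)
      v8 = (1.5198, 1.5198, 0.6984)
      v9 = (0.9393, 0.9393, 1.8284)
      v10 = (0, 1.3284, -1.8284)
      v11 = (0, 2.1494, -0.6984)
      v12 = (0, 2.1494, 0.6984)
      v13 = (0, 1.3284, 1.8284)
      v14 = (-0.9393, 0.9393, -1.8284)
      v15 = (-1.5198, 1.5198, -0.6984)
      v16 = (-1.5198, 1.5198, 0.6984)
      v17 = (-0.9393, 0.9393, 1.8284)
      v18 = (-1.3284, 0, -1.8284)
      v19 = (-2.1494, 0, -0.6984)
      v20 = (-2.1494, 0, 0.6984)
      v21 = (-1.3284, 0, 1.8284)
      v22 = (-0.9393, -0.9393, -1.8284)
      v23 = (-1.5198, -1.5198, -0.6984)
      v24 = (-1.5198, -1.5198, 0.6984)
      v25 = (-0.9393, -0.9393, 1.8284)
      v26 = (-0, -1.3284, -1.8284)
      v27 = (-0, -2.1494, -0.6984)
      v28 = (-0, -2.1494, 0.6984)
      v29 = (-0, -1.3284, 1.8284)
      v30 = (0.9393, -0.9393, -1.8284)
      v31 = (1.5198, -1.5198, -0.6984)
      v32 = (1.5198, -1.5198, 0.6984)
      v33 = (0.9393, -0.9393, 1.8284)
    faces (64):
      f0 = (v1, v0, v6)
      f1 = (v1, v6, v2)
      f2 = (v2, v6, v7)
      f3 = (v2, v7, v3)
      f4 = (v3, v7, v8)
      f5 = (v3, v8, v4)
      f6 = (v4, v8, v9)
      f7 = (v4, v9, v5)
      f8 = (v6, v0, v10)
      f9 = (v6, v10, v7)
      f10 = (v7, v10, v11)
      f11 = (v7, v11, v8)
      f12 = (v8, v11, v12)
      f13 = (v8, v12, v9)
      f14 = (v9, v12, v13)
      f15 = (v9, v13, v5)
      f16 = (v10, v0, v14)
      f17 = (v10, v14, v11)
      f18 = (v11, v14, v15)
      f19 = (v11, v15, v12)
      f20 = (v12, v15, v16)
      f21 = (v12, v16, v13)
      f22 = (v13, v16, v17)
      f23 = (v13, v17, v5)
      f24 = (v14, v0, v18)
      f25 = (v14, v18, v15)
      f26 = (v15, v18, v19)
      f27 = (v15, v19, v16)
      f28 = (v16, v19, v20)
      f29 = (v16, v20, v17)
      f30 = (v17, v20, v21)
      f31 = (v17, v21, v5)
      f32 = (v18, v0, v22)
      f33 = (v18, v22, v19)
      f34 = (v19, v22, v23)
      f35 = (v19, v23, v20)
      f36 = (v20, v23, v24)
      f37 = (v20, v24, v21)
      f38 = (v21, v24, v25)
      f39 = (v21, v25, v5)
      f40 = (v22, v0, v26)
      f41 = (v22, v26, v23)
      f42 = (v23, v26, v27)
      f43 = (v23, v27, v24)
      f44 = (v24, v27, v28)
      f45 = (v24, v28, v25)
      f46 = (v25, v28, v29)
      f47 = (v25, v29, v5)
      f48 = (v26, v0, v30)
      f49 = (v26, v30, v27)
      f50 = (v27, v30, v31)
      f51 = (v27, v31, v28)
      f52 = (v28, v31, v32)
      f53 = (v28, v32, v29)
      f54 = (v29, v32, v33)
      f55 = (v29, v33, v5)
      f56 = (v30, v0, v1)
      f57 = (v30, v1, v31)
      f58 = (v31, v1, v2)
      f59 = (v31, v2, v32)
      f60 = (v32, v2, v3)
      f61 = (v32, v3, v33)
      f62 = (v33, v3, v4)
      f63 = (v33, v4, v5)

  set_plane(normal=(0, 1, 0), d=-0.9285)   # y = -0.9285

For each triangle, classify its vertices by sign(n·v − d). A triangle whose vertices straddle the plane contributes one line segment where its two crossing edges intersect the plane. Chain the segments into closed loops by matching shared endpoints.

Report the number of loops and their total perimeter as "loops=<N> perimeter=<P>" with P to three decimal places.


Straddling triangles (20 of 64):
  (v18,v0,v22) [++-] → (-0.9285, -0.9285, -1.83336)–(-0.943774, -0.9285, -1.8284)  len=0.0161
  (v18,v22,v19) [+-+] → (-0.943774, -0.9285, -1.8284)–(-0.953214, -0.9285, -1.81541)  len=0.0161
  (v19,v22,v23) [+--] → (-0.953214, -0.9285, -1.81541)–(-1.76475, -0.9285, -0.6984)  len=1.3807
  (v19,v23,v20) [+-+] → (-1.76475, -0.9285, -0.6984)–(-1.76475, -0.9285, -0.154955)  len=0.5434
  (v20,v23,v24) [+--] → (-1.76475, -0.9285, -0.154955)–(-1.76475, -0.9285, 0.6984)  len=0.8534
  (v20,v24,v21) [+-+] → (-1.76475, -0.9285, 0.6984)–(-1.44533, -0.9285, 1.13804)  len=0.5434
  (v21,v24,v25) [+--] → (-1.44533, -0.9285, 1.13804)–(-0.943774, -0.9285, 1.8284)  len=0.8533
  (v21,v25,v5) [+-+] → (-0.943774, -0.9285, 1.8284)–(-0.9285, -0.9285, 1.83336)  len=0.0161
  (v22,v0,v26) [-+-] → (-0.9285, -0.9285, -1.83336)–(0, -0.9285, -1.95833)  len=0.9369
  (v25,v29,v5) [--+] → (0, -0.9285, 1.95833)–(-0.9285, -0.9285, 1.83336)  len=0.9369
  (v26,v0,v30) [-+-] → (0, -0.9285, -1.95833)–(0.9285, -0.9285, -1.83336)  len=0.9369
  (v29,v33,v5) [--+] → (0.9285, -0.9285, 1.83336)–(0, -0.9285, 1.95833)  len=0.9369
  (v30,v0,v1) [-++] → (0.9285, -0.9285, -1.83336)–(0.943774, -0.9285, -1.8284)  len=0.0161
  (v30,v1,v31) [-+-] → (0.943774, -0.9285, -1.8284)–(1.44533, -0.9285, -1.13804)  len=0.8533
  (v31,v1,v2) [-++] → (1.44533, -0.9285, -1.13804)–(1.76475, -0.9285, -0.6984)  len=0.5434
  (v31,v2,v32) [-+-] → (1.76475, -0.9285, -0.6984)–(1.76475, -0.9285, 0.154955)  len=0.8534
  (v32,v2,v3) [-++] → (1.76475, -0.9285, 0.154955)–(1.76475, -0.9285, 0.6984)  len=0.5434
  (v32,v3,v33) [-+-] → (1.76475, -0.9285, 0.6984)–(0.953214, -0.9285, 1.81541)  len=1.3807
  (v33,v3,v4) [-++] → (0.953214, -0.9285, 1.81541)–(0.943774, -0.9285, 1.8284)  len=0.0161
  (v33,v4,v5) [-++] → (0.943774, -0.9285, 1.8284)–(0.9285, -0.9285, 1.83336)  len=0.0161

Chained into 1 loop(s):
  loop 1: 20 segments, perimeter = 12.1923
Total perimeter = 12.192

loops=1 perimeter=12.192


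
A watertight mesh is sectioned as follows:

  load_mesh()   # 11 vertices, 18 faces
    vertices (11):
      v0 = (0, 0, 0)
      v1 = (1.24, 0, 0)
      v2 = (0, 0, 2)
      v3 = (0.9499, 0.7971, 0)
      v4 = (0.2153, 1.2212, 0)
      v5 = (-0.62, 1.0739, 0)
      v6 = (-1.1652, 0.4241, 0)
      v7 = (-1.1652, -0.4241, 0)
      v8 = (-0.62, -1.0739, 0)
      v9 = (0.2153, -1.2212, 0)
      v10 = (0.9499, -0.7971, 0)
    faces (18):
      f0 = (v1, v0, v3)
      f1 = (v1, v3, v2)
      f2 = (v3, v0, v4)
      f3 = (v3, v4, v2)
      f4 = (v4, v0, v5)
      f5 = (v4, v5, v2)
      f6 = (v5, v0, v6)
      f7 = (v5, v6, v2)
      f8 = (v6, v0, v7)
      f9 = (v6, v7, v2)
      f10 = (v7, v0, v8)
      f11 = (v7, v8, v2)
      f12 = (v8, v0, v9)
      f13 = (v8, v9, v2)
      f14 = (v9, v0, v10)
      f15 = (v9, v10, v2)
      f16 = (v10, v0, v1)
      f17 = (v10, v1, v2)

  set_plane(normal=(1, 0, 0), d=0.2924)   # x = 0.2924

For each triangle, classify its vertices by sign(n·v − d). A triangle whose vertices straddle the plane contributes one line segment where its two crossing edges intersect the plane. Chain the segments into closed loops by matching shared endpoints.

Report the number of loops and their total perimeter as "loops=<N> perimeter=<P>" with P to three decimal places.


loops=1 perimeter=6.259

Straddling triangles (8 of 18):
  (v1,v0,v3) [+-+] → (0.2924, 0, 0)–(0.2924, 0.245365, 0)  len=0.2454
  (v1,v3,v2) [++-] → (0.2924, 0.245365, 1.38436)–(0.2924, 0, 1.52839)  len=0.2845
  (v3,v0,v4) [+--] → (0.2924, 0.245365, 0)–(0.2924, 1.17669, 0)  len=0.9313
  (v3,v4,v2) [+--] → (0.2924, 1.17669, 0)–(0.2924, 0.245365, 1.38436)  len=1.6685
  (v9,v0,v10) [--+] → (0.2924, -0.245365, 0)–(0.2924, -1.17669, 0)  len=0.9313
  (v9,v10,v2) [-+-] → (0.2924, -1.17669, 0)–(0.2924, -0.245365, 1.38436)  len=1.6685
  (v10,v0,v1) [+-+] → (0.2924, -0.245365, 0)–(0.2924, 0, 0)  len=0.2454
  (v10,v1,v2) [++-] → (0.2924, 0, 1.52839)–(0.2924, -0.245365, 1.38436)  len=0.2845

Chained into 1 loop(s):
  loop 1: 8 segments, perimeter = 6.2594
Total perimeter = 6.259
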